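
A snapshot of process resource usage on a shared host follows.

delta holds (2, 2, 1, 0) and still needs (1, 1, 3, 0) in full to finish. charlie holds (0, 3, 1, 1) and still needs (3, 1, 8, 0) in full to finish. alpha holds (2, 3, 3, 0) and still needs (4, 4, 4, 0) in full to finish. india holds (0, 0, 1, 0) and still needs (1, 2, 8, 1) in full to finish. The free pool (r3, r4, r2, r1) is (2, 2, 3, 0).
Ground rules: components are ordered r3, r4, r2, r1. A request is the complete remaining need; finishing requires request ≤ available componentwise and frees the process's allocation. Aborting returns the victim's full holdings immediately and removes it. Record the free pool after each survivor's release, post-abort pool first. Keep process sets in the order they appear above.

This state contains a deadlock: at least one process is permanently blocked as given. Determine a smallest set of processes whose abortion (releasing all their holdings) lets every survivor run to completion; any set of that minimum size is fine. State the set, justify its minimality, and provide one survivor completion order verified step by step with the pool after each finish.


Minimum abort set: charlie.
Key observation: the returned (0, 3, 1, 1) from charlie is what brings india — unrunnable before, under any order — into play at step 3.
No smaller set exists: with zero aborts the deadlock remains.
One survivor order: delta, alpha, india. Step-by-step check (post-abort pool first):
  pool = (2, 5, 4, 1)
  delta needs (1, 1, 3, 0) <= (2, 5, 4, 1) -> finishes; pool += (2, 2, 1, 0) = (4, 7, 5, 1)
  alpha needs (4, 4, 4, 0) <= (4, 7, 5, 1) -> finishes; pool += (2, 3, 3, 0) = (6, 10, 8, 1)
  india needs (1, 2, 8, 1) <= (6, 10, 8, 1) -> finishes; pool += (0, 0, 1, 0) = (6, 10, 9, 1)


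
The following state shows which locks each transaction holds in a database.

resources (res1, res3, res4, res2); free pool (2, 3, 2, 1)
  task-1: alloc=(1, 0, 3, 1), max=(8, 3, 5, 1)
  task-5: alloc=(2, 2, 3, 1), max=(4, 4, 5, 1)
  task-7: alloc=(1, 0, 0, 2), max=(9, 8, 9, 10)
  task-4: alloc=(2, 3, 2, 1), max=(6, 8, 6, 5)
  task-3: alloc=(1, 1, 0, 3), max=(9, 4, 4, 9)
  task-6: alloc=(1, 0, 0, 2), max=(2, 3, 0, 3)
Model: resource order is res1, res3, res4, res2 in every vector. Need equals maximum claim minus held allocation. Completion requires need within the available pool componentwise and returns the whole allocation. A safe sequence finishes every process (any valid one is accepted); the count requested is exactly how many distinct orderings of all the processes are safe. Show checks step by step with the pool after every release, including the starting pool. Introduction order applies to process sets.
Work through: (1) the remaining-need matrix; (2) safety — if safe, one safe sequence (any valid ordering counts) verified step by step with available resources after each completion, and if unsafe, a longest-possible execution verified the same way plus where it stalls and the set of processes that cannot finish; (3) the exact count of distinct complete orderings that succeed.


(1) Outstanding need per process (order res1, res3, res4, res2):
  task-1: (7, 3, 2, 0)
  task-5: (2, 2, 2, 0)
  task-7: (8, 8, 9, 8)
  task-4: (4, 5, 4, 4)
  task-3: (8, 3, 4, 6)
  task-6: (1, 3, 0, 1)
(2) SAFE — a valid safe sequence is task-6, task-5, task-4, task-1, task-3, task-7.
Key observation: task-6 is the earliest step where a requested resource binds exactly: need (1, 3, 0, 1), pool (2, 3, 2, 1) at its turn.
Step-by-step check:
  pool = (2, 3, 2, 1)
  task-6: need (1, 3, 0, 1) fits (2, 3, 2, 1); releases (1, 0, 0, 2), pool now (3, 3, 2, 3)
  task-5: need (2, 2, 2, 0) fits (3, 3, 2, 3); releases (2, 2, 3, 1), pool now (5, 5, 5, 4)
  task-4: need (4, 5, 4, 4) fits (5, 5, 5, 4); releases (2, 3, 2, 1), pool now (7, 8, 7, 5)
  task-1: need (7, 3, 2, 0) fits (7, 8, 7, 5); releases (1, 0, 3, 1), pool now (8, 8, 10, 6)
  task-3: need (8, 3, 4, 6) fits (8, 8, 10, 6); releases (1, 1, 0, 3), pool now (9, 9, 10, 9)
  task-7: need (8, 8, 9, 8) fits (9, 9, 10, 9); releases (1, 0, 0, 2), pool now (10, 9, 10, 11)
(3) The exact count: 2 of the possible complete orderings are safe sequences.


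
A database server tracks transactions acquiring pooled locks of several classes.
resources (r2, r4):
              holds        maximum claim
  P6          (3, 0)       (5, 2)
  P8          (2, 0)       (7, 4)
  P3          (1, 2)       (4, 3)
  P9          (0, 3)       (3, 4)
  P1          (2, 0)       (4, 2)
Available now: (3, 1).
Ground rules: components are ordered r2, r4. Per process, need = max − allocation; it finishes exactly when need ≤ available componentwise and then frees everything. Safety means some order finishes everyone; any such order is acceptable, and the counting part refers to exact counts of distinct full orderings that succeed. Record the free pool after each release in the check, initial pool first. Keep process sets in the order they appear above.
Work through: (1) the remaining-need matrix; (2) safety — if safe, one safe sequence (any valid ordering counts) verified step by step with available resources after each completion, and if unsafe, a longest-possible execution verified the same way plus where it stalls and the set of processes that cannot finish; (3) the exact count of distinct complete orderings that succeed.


(1) Outstanding need per process (order r2, r4):
  P6: (2, 2)
  P8: (5, 4)
  P3: (3, 1)
  P9: (3, 1)
  P1: (2, 2)
(2) SAFE, for example via the order P3, P6, P1, P9, P8.
Key observation: at P3 the run first touches a limit — (3, 1) against (3, 1), exact on a resource it actually requests.
Walking it through:
  pool = (3, 1)
  P3 needs (3, 1) <= (3, 1) -> finishes; pool += (1, 2) = (4, 3)
  P6 needs (2, 2) <= (4, 3) -> finishes; pool += (3, 0) = (7, 3)
  P1 needs (2, 2) <= (7, 3) -> finishes; pool += (2, 0) = (9, 3)
  P9 needs (3, 1) <= (9, 3) -> finishes; pool += (0, 3) = (9, 6)
  P8 needs (5, 4) <= (9, 6) -> finishes; pool += (2, 0) = (11, 6)
(3) Precisely 26 of the possible complete orderings are safe sequences.


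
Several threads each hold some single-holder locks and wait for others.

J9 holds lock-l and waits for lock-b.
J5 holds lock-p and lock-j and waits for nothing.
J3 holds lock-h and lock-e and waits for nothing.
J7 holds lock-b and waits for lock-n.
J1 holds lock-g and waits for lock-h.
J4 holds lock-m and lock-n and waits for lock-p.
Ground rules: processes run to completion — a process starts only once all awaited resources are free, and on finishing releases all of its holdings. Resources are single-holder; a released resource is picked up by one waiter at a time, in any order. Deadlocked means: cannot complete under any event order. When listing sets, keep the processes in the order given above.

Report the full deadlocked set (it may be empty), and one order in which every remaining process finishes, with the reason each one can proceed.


The deadlocked set is empty.
Key observation: every chain of waits terminates; starting from the processes that wait on nothing, all the rest unlock in turn.
A valid finishing order for the others: J3, J5, J1, J4, J7, J9.
Verifying each step:
  J3: no waits; runs immediately, freeing lock-h and lock-e
  J5: no waits; runs immediately, freeing lock-p and lock-j
  J1: everything it awaited (lock-h) is free; runs, freeing lock-g
  J4: everything it awaited (lock-p) is free; runs, freeing lock-m and lock-n
  J7: everything it awaited (lock-n) is free; runs, freeing lock-b
  J9: everything it awaited (lock-b) is free; runs, freeing lock-l


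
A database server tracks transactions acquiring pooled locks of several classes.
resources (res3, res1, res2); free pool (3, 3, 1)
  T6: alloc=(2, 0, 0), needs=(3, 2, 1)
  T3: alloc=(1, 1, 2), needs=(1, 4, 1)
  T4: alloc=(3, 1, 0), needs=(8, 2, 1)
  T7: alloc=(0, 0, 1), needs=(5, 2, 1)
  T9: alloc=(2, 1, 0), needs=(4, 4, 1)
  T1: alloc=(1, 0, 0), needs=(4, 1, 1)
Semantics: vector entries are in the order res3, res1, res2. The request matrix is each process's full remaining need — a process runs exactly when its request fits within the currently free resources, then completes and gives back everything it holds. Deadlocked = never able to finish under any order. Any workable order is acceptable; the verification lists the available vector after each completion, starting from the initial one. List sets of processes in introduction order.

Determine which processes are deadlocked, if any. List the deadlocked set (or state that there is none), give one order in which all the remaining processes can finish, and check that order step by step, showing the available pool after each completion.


Deadlocked: T3, T4 and T9.
Key observation: after T6, T7, T1 the pool peaks at (6, 3, 2), and each blocked process is short somewhere: T3 on res1; T4 on res3; T9 on res1.
The rest can finish in the order T6, T7, T1. Step-by-step check:
  pool = (3, 3, 1)
  T6: need (3, 2, 1) fits (3, 3, 1); releases (2, 0, 0), pool now (5, 3, 1)
  T7: need (5, 2, 1) fits (5, 3, 1); releases (0, 0, 1), pool now (5, 3, 2)
  T1: need (4, 1, 1) fits (5, 3, 2); releases (1, 0, 0), pool now (6, 3, 2)
The blocked processes can never fit:
  blocked: T3 wants (1, 4, 1), pool (6, 3, 2) — not enough res1
  blocked: T4 wants (8, 2, 1), pool (6, 3, 2) — not enough res3
  blocked: T9 wants (4, 4, 1), pool (6, 3, 2) — not enough res1


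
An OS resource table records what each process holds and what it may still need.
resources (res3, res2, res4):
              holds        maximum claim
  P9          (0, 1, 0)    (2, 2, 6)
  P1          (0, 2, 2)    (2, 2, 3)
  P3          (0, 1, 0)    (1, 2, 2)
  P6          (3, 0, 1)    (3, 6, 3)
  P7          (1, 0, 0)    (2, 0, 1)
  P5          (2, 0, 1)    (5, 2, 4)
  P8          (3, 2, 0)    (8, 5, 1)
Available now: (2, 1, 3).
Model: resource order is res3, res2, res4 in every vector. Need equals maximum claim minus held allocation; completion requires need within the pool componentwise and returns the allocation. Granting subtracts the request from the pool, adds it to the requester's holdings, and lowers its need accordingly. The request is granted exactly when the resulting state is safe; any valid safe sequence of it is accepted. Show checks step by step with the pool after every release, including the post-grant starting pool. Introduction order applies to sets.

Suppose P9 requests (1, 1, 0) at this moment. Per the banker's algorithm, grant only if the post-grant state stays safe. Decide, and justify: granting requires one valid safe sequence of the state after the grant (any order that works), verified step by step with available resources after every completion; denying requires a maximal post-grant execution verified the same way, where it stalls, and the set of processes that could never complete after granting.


DENY. Granting would leave the state unsafe.
Key observation: after P7, P1, P3 the pool peaks at (2, 3, 5), and each blocked process is short somewhere: P9 on res4; P6 on res2; P5 on res3; P8 on res3.
On the post-grant state, P7, P1, P3 is a maximal run — nothing extends it. Check, step by step:
  pool = (1, 0, 3)
  P7: need (1, 0, 1) fits (1, 0, 3); releases (1, 0, 0), pool now (2, 0, 3)
  P1: need (2, 0, 1) fits (2, 0, 3); releases (0, 2, 2), pool now (2, 2, 5)
  P3: need (1, 1, 2) fits (2, 2, 5); releases (0, 1, 0), pool now (2, 3, 5)
  P9 still needs (1, 0, 6) but only (2, 3, 5) is free — short on res4
  P6 still needs (0, 6, 2) but only (2, 3, 5) is free — short on res2
  P5 still needs (3, 2, 3) but only (2, 3, 5) is free — short on res3
  P8 still needs (5, 3, 1) but only (2, 3, 5) is free — short on res3
Post-grant, the permanently blocked set is P9, P6, P5 and P8.


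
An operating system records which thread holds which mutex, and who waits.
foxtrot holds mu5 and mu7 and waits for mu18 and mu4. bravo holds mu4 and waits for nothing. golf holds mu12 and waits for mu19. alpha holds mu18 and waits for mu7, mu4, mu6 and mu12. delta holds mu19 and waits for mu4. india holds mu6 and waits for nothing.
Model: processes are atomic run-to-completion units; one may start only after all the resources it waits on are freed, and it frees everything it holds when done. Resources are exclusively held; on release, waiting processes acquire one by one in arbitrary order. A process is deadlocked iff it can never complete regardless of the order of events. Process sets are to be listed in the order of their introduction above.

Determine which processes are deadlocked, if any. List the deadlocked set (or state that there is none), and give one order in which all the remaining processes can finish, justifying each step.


Deadlocked set: foxtrot and alpha.
Key observation: nobody on the ring foxtrot -> alpha -> foxtrot can start until another member finishes, which never happens; no other process is dragged down with it.
A valid finishing order for the others: bravo, delta, india, golf.
Step-by-step check:
  bravo waits on nothing -> runs at once and releases mu4
  delta: everything it awaited (mu4) is free; runs, freeing mu19
  india waits on nothing -> runs at once and releases mu6
  golf: everything it awaited (mu19) is free; runs, freeing mu12


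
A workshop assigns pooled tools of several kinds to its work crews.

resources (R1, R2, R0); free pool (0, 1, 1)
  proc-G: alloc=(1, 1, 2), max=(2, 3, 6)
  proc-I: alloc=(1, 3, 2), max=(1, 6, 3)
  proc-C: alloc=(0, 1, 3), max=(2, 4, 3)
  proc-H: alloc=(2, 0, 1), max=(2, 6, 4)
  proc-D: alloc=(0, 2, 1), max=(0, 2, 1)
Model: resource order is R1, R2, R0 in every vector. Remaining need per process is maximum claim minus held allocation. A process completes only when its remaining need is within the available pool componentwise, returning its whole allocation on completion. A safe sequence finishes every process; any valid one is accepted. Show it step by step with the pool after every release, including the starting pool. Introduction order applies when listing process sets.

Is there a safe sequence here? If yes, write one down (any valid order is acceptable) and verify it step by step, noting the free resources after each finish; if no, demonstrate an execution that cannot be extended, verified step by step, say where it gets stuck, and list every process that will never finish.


SAFE. One safe sequence: proc-D, proc-I, proc-H, proc-G, proc-C.
Key observation: proc-I is the earliest step where a requested resource binds exactly: need (0, 3, 1), pool (0, 3, 2) at its turn.
Check, step by step:
  pool = (0, 1, 1)
  proc-D needs (0, 0, 0) <= (0, 1, 1) -> finishes; pool += (0, 2, 1) = (0, 3, 2)
  proc-I needs (0, 3, 1) <= (0, 3, 2) -> finishes; pool += (1, 3, 2) = (1, 6, 4)
  proc-H needs (0, 6, 3) <= (1, 6, 4) -> finishes; pool += (2, 0, 1) = (3, 6, 5)
  proc-G needs (1, 2, 4) <= (3, 6, 5) -> finishes; pool += (1, 1, 2) = (4, 7, 7)
  proc-C needs (2, 3, 0) <= (4, 7, 7) -> finishes; pool += (0, 1, 3) = (4, 8, 10)


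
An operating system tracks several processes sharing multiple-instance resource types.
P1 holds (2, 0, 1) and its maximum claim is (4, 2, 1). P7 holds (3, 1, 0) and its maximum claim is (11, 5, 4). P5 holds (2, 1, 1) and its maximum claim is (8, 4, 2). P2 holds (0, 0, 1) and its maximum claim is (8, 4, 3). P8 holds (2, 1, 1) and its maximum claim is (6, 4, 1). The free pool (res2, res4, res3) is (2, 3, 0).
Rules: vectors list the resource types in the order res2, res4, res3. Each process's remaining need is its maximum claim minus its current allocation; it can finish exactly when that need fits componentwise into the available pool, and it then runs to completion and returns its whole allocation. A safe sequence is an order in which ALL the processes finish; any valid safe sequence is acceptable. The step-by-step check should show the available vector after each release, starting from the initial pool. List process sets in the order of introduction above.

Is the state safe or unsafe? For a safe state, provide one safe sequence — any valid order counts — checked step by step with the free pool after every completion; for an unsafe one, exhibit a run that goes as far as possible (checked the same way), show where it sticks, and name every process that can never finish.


The state is SAFE; one workable sequence: P1, P8, P5, P2, P7.
Key observation: the first exact fit in this order is P1 — it needs (2, 2, 0) with (2, 3, 0) free, meeting a requested resource to the last unit.
Verifying each step:
  pool = (2, 3, 0)
  run P1 (needs (2, 2, 0), free (2, 3, 0)); after release of (2, 0, 1) the pool is (4, 3, 1)
  run P8 (needs (4, 3, 0), free (4, 3, 1)); after release of (2, 1, 1) the pool is (6, 4, 2)
  run P5 (needs (6, 3, 1), free (6, 4, 2)); after release of (2, 1, 1) the pool is (8, 5, 3)
  run P2 (needs (8, 4, 2), free (8, 5, 3)); after release of (0, 0, 1) the pool is (8, 5, 4)
  run P7 (needs (8, 4, 4), free (8, 5, 4)); after release of (3, 1, 0) the pool is (11, 6, 4)


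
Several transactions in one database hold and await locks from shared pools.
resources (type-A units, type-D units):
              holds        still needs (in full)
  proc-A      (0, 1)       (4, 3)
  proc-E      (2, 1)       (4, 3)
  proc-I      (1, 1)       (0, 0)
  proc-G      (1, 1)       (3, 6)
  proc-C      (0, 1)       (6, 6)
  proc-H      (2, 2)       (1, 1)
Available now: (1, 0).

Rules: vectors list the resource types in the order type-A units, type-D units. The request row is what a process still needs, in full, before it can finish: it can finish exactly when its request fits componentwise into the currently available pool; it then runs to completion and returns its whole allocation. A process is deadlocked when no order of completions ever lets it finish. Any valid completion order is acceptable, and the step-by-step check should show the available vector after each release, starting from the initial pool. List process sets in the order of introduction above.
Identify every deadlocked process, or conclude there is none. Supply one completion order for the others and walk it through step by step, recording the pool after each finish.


Deadlocked: proc-G and proc-C.
Key observation: the pool after proc-I, proc-H, proc-E, proc-A is (6, 5); every surviving request exceeds it in type-D units, so progress ends there.
One completion order for the rest: proc-I, proc-H, proc-E, proc-A. Check, step by step:
  pool = (1, 0)
  run proc-I (needs (0, 0), free (1, 0)); after release of (1, 1) the pool is (2, 1)
  run proc-H (needs (1, 1), free (2, 1)); after release of (2, 2) the pool is (4, 3)
  run proc-E (needs (4, 3), free (4, 3)); after release of (2, 1) the pool is (6, 4)
  run proc-A (needs (4, 3), free (6, 4)); after release of (0, 1) the pool is (6, 5)
None of the blocked processes ever fits:
  proc-G cannot run: need (3, 6) vs free (6, 5) (insufficient type-D units)
  proc-C cannot run: need (6, 6) vs free (6, 5) (insufficient type-D units)


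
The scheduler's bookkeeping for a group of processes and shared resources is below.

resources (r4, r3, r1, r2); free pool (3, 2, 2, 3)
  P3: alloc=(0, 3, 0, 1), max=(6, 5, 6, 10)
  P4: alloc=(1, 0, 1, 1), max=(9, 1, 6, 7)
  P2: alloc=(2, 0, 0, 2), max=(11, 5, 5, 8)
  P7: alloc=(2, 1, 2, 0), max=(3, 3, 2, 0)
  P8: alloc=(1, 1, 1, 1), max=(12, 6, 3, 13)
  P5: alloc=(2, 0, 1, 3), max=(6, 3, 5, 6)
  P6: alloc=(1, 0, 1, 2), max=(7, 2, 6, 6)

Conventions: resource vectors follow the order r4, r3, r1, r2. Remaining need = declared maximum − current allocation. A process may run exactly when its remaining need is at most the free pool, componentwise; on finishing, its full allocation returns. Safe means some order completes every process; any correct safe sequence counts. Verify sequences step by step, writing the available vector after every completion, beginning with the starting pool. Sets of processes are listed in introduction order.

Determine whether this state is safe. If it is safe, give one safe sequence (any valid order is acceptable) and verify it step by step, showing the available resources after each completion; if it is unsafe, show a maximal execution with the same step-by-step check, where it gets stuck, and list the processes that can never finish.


The state is SAFE; one workable sequence: P7, P5, P6, P4, P3, P2, P8.
Key observation: P7 is the earliest step where a requested resource binds exactly: need (1, 2, 0, 0), pool (3, 2, 2, 3) at its turn.
Step-by-step check:
  pool = (3, 2, 2, 3)
  P7: need (1, 2, 0, 0) fits (3, 2, 2, 3); releases (2, 1, 2, 0), pool now (5, 3, 4, 3)
  P5: need (4, 3, 4, 3) fits (5, 3, 4, 3); releases (2, 0, 1, 3), pool now (7, 3, 5, 6)
  P6: need (6, 2, 5, 4) fits (7, 3, 5, 6); releases (1, 0, 1, 2), pool now (8, 3, 6, 8)
  P4: need (8, 1, 5, 6) fits (8, 3, 6, 8); releases (1, 0, 1, 1), pool now (9, 3, 7, 9)
  P3: need (6, 2, 6, 9) fits (9, 3, 7, 9); releases (0, 3, 0, 1), pool now (9, 6, 7, 10)
  P2: need (9, 5, 5, 6) fits (9, 6, 7, 10); releases (2, 0, 0, 2), pool now (11, 6, 7, 12)
  P8: need (11, 5, 2, 12) fits (11, 6, 7, 12); releases (1, 1, 1, 1), pool now (12, 7, 8, 13)


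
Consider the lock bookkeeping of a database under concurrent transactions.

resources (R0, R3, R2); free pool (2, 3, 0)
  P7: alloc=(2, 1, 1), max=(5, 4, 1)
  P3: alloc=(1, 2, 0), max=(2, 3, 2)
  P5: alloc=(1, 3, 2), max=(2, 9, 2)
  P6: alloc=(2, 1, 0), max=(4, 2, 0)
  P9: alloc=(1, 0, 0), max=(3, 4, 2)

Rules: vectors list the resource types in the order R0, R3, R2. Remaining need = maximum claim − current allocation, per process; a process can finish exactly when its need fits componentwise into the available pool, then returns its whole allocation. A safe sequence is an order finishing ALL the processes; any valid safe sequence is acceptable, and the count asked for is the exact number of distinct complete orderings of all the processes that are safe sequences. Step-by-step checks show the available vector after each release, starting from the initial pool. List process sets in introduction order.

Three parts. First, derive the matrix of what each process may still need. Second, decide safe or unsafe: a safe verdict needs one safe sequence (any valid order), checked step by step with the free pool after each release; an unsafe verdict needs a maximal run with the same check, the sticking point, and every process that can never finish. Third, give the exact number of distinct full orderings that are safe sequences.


(1) Remaining need (order R0, R3, R2):
  P7: (3, 3, 0)
  P3: (1, 1, 2)
  P5: (1, 6, 0)
  P6: (2, 1, 0)
  P9: (2, 4, 2)
(2) The state is UNSAFE.
Key observation: after P6, P7 the pool peaks at (6, 5, 1), and each blocked process is short somewhere: P3 on R2; P5 on R3; P9 on R2.
Going as far as possible: P6, P7; after that, nothing fits. Walking it through:
  pool = (2, 3, 0)
  P6 needs (2, 1, 0) <= (2, 3, 0) -> finishes; pool += (2, 1, 0) = (4, 4, 0)
  P7 needs (3, 3, 0) <= (4, 4, 0) -> finishes; pool += (2, 1, 1) = (6, 5, 1)
  P3 cannot run: need (1, 1, 2) vs free (6, 5, 1) (insufficient R2)
  P5 cannot run: need (1, 6, 0) vs free (6, 5, 1) (insufficient R3)
  P9 cannot run: need (2, 4, 2) vs free (6, 5, 1) (insufficient R2)
Never able to finish: P3, P5 and P9.
(3) Exactly 0 of the possible complete orderings are safe sequences.


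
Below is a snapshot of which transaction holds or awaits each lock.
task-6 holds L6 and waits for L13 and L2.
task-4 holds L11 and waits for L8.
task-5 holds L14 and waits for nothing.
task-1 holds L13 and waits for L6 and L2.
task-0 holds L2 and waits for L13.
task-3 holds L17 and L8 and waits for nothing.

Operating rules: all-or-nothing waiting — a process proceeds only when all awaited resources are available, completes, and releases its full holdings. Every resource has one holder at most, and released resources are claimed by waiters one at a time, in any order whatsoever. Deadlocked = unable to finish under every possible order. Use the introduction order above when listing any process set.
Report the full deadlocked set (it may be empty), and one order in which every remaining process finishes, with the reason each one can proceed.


The deadlocked set is task-6, task-1 and task-0.
Key observation: along task-6 -> task-1 -> task-6, each member waits on what the next one holds — a deadlock; task-0 is caught in further circular waits.
One completion order for the rest: task-3, task-5, task-4.
Walking it through:
  task-3 waits on nothing -> runs at once and releases L17 and L8
  task-5 waits on nothing -> runs at once and releases L14
  task-4: everything it awaited (L8) is free; runs, freeing L11


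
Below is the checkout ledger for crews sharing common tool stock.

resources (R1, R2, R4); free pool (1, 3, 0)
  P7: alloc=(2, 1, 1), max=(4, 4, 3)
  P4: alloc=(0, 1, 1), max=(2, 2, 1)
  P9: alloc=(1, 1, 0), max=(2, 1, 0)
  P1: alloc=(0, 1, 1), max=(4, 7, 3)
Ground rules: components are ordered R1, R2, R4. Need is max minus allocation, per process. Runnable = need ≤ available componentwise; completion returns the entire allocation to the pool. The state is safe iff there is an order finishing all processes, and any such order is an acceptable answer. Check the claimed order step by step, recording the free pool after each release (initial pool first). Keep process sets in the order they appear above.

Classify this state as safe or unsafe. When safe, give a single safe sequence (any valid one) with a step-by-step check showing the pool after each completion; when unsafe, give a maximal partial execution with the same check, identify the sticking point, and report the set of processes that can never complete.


UNSAFE.
Key observation: no order helps: past P9, P4, the free pool tops out at (2, 5, 1), below what each blocked process needs in R4.
Going as far as possible: P9, P4; after that, nothing fits. Step-by-step check:
  pool = (1, 3, 0)
  P9 needs (1, 0, 0) <= (1, 3, 0) -> finishes; pool += (1, 1, 0) = (2, 4, 0)
  P4 needs (2, 1, 0) <= (2, 4, 0) -> finishes; pool += (0, 1, 1) = (2, 5, 1)
  P7 cannot run: need (2, 3, 2) vs free (2, 5, 1) (insufficient R4)
  P1 cannot run: need (4, 6, 2) vs free (2, 5, 1) (insufficient R1, R2 and R4)
Permanently blocked: P7 and P1.


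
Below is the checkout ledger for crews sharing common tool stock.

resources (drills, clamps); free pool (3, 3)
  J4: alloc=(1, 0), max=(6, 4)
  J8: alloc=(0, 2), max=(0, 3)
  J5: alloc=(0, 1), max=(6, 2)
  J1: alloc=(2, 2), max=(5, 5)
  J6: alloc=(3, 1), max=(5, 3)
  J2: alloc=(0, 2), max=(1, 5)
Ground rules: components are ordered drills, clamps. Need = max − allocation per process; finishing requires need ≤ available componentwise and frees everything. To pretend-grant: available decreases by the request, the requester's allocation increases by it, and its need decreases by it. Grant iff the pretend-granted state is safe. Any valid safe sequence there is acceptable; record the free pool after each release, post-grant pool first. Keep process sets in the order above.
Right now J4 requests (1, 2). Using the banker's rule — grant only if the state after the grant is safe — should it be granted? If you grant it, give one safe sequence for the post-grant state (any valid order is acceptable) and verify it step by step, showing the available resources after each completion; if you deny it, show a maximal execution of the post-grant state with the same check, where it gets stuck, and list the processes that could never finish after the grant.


GRANT. The post-grant state is safe; one safe sequence: J8, J6, J4, J1, J2, J5.
Key observation: with (2, 1) left after the transfer, J8 can run at once — the state stays safe.
Step-by-step check of the post-grant state:
  pool = (2, 1)
  J8 needs (0, 1) <= (2, 1) -> finishes; pool += (0, 2) = (2, 3)
  J6 needs (2, 2) <= (2, 3) -> finishes; pool += (3, 1) = (5, 4)
  J4 needs (4, 2) <= (5, 4) -> finishes; pool += (2, 2) = (7, 6)
  J1 needs (3, 3) <= (7, 6) -> finishes; pool += (2, 2) = (9, 8)
  J2 needs (1, 3) <= (9, 8) -> finishes; pool += (0, 2) = (9, 10)
  J5 needs (6, 1) <= (9, 10) -> finishes; pool += (0, 1) = (9, 11)


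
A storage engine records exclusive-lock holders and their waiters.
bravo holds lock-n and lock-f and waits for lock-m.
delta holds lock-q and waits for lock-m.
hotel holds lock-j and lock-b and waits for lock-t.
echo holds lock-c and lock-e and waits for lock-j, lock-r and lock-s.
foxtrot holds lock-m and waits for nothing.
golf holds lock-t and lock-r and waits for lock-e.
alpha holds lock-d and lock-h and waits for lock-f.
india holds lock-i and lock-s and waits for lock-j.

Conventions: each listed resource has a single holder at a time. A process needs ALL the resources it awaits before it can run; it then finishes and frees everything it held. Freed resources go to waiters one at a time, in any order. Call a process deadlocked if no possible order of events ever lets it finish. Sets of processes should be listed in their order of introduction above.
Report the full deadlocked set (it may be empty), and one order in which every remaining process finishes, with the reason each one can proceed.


Deadlocked: hotel, echo, golf and india.
Key observation: hotel -> golf -> echo -> hotel is a circular wait — nothing in it can go first; india is caught in further circular waits.
The rest can finish in the order foxtrot, bravo, delta, alpha.
Check, step by step:
  foxtrot waits on nothing -> runs at once and releases lock-m
  run bravo (all its waits — lock-m — are resolved); releases lock-n and lock-f
  run delta (all its waits — lock-m — are resolved); releases lock-q
  run alpha (all its waits — lock-f — are resolved); releases lock-d and lock-h


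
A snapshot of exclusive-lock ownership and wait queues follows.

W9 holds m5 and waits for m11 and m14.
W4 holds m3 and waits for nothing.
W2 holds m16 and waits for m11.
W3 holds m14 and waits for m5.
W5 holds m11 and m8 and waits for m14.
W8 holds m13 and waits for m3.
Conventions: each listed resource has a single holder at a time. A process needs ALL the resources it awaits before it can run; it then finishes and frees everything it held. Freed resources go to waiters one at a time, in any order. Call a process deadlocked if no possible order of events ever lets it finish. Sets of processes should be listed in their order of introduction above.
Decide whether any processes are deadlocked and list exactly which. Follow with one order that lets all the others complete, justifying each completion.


Deadlocked: W9, W2, W3 and W5.
Key observation: nobody on the ring W9 -> W3 -> W9 can start until another member finishes, which never happens; W5 is caught in further circular waits and W2 waits into the deadlock from upstream.
One completion order for the rest: W4, W8.
Check, step by step:
  run W4 (it waits on nothing); releases m3
  W8: everything it awaited (m3) is free; runs, freeing m13


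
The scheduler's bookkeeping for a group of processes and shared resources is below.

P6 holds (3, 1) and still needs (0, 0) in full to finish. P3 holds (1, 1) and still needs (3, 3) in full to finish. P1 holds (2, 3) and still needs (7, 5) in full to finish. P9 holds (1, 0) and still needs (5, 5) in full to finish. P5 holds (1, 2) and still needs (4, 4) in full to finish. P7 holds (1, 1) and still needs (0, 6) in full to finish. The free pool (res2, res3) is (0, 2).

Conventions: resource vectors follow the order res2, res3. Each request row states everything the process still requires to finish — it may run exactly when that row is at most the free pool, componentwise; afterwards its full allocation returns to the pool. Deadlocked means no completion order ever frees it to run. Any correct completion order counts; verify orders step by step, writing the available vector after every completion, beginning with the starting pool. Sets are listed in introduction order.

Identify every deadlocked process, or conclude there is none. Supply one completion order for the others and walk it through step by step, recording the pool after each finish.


Nothing here is deadlocked.
Key observation: P6 fits the free pool immediately, and its release cascades until everyone finishes.
One completion order for the rest: P6, P3, P5, P9, P7, P1. Verifying each step:
  pool = (0, 2)
  P6 needs (0, 0) <= (0, 2) -> finishes; pool += (3, 1) = (3, 3)
  P3 needs (3, 3) <= (3, 3) -> finishes; pool += (1, 1) = (4, 4)
  P5 needs (4, 4) <= (4, 4) -> finishes; pool += (1, 2) = (5, 6)
  P9 needs (5, 5) <= (5, 6) -> finishes; pool += (1, 0) = (6, 6)
  P7 needs (0, 6) <= (6, 6) -> finishes; pool += (1, 1) = (7, 7)
  P1 needs (7, 5) <= (7, 7) -> finishes; pool += (2, 3) = (9, 10)


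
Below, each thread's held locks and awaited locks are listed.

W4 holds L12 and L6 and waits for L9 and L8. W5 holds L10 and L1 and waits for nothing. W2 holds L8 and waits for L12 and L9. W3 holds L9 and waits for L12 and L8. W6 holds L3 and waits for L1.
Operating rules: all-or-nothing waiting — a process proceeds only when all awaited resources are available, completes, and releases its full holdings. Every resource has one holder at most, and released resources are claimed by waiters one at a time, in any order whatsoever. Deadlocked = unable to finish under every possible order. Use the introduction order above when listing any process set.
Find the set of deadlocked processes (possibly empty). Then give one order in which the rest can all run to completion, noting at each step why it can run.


Deadlocked set: W4, W2 and W3.
Key observation: the waits loop around W4 -> W2 -> W4 with no way out; W3 is caught in further circular waits.
A valid finishing order for the others: W5, W6.
Verifying each step:
  run W5 (it waits on nothing); releases L10 and L1
  W6: everything it awaited (L1) is free; runs, freeing L3


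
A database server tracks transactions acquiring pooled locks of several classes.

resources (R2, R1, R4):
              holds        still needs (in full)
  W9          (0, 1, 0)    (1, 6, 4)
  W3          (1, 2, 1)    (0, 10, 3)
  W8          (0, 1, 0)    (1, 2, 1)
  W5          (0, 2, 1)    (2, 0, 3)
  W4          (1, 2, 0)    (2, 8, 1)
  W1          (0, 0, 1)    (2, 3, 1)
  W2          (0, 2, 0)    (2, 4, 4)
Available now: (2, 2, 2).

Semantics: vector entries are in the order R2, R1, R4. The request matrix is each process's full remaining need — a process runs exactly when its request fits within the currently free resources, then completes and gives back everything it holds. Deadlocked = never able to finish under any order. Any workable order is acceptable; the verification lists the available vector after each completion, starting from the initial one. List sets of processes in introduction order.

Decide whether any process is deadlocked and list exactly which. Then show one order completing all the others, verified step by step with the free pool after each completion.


No process is deadlocked.
Key observation: the pool covers W8 at once, and every later process fits after earlier releases.
One completion order for the rest: W8, W1, W5, W2, W9, W4, W3. Check, step by step:
  pool = (2, 2, 2)
  W8 needs (1, 2, 1) <= (2, 2, 2) -> finishes; pool += (0, 1, 0) = (2, 3, 2)
  W1 needs (2, 3, 1) <= (2, 3, 2) -> finishes; pool += (0, 0, 1) = (2, 3, 3)
  W5 needs (2, 0, 3) <= (2, 3, 3) -> finishes; pool += (0, 2, 1) = (2, 5, 4)
  W2 needs (2, 4, 4) <= (2, 5, 4) -> finishes; pool += (0, 2, 0) = (2, 7, 4)
  W9 needs (1, 6, 4) <= (2, 7, 4) -> finishes; pool += (0, 1, 0) = (2, 8, 4)
  W4 needs (2, 8, 1) <= (2, 8, 4) -> finishes; pool += (1, 2, 0) = (3, 10, 4)
  W3 needs (0, 10, 3) <= (3, 10, 4) -> finishes; pool += (1, 2, 1) = (4, 12, 5)


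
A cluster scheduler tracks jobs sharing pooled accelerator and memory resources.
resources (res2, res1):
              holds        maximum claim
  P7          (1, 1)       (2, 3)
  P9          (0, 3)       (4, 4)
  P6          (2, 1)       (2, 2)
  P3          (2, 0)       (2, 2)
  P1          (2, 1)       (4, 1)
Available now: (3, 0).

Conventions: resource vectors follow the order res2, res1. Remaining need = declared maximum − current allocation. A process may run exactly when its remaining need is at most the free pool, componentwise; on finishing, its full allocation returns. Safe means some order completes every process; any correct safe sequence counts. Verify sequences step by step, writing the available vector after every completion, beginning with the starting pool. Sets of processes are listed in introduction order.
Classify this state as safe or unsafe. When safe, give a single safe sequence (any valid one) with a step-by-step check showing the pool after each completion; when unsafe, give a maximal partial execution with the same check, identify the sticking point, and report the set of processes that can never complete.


The state is SAFE; one workable sequence: P1, P9, P6, P7, P3.
Key observation: at P9 the run first touches a limit — (4, 1) against (5, 1), exact on a resource it actually requests.
Check, step by step:
  pool = (3, 0)
  P1 needs (2, 0) <= (3, 0) -> finishes; pool += (2, 1) = (5, 1)
  P9 needs (4, 1) <= (5, 1) -> finishes; pool += (0, 3) = (5, 4)
  P6 needs (0, 1) <= (5, 4) -> finishes; pool += (2, 1) = (7, 5)
  P7 needs (1, 2) <= (7, 5) -> finishes; pool += (1, 1) = (8, 6)
  P3 needs (0, 2) <= (8, 6) -> finishes; pool += (2, 0) = (10, 6)


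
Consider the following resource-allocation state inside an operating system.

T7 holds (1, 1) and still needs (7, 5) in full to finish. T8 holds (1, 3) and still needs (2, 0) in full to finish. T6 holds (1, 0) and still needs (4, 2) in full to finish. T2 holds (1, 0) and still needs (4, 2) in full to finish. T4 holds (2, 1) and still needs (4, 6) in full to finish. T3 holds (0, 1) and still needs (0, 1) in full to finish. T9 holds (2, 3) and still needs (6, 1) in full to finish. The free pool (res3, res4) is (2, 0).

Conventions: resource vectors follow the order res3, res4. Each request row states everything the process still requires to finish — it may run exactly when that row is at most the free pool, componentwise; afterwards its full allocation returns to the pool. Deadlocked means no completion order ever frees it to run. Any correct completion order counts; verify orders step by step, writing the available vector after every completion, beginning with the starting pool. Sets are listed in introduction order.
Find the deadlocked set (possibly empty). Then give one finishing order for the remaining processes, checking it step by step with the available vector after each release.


The deadlocked set is T7, T6, T2, T4 and T9.
Key observation: once T8, T3 finish, the pool peaks at (3, 4) — and every remaining process still needs more res3 than that.
The rest can finish in the order T8, T3. Check, step by step:
  pool = (2, 0)
  run T8 (needs (2, 0), free (2, 0)); after release of (1, 3) the pool is (3, 3)
  run T3 (needs (0, 1), free (3, 3)); after release of (0, 1) the pool is (3, 4)
The blocked processes can never fit:
  T7 still needs (7, 5) but only (3, 4) is free — short on res3 and res4
  T6 still needs (4, 2) but only (3, 4) is free — short on res3
  T2 still needs (4, 2) but only (3, 4) is free — short on res3
  T4 still needs (4, 6) but only (3, 4) is free — short on res3 and res4
  T9 still needs (6, 1) but only (3, 4) is free — short on res3


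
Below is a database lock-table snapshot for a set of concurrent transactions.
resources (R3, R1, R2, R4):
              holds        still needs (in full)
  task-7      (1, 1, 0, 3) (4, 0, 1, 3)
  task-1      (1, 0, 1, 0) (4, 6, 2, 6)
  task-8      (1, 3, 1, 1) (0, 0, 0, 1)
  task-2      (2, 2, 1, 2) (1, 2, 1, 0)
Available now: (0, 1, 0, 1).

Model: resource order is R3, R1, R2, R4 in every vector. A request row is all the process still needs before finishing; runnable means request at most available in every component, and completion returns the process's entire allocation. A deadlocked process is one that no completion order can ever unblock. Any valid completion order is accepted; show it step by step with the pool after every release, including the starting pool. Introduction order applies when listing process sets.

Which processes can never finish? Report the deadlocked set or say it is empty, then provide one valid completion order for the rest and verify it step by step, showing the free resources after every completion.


Deadlocked set: task-7 and task-1.
Key observation: even finishing task-8, task-2 leaves just (3, 6, 2, 4) free — too little R3 for any of the remaining processes.
One completion order for the rest: task-8, task-2. Check, step by step:
  pool = (0, 1, 0, 1)
  task-8: need (0, 0, 0, 1) fits (0, 1, 0, 1); releases (1, 3, 1, 1), pool now (1, 4, 1, 2)
  task-2: need (1, 2, 1, 0) fits (1, 4, 1, 2); releases (2, 2, 1, 2), pool now (3, 6, 2, 4)
The blocked processes can never fit:
  blocked: task-7 wants (4, 0, 1, 3), pool (3, 6, 2, 4) — not enough R3
  blocked: task-1 wants (4, 6, 2, 6), pool (3, 6, 2, 4) — not enough R3 and R4
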